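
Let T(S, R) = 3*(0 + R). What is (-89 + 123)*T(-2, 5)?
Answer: 510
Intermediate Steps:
T(S, R) = 3*R
(-89 + 123)*T(-2, 5) = (-89 + 123)*(3*5) = 34*15 = 510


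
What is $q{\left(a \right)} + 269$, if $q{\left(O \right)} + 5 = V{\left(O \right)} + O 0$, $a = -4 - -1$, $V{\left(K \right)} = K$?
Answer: $261$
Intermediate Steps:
$a = -3$ ($a = -4 + 1 = -3$)
$q{\left(O \right)} = -5 + O$ ($q{\left(O \right)} = -5 + \left(O + O 0\right) = -5 + \left(O + 0\right) = -5 + O$)
$q{\left(a \right)} + 269 = \left(-5 - 3\right) + 269 = -8 + 269 = 261$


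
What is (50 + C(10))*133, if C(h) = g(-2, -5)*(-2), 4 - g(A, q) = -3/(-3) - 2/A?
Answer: 6118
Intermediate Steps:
g(A, q) = 3 + 2/A (g(A, q) = 4 - (-3/(-3) - 2/A) = 4 - (-3*(-1/3) - 2/A) = 4 - (1 - 2/A) = 4 + (-1 + 2/A) = 3 + 2/A)
C(h) = -4 (C(h) = (3 + 2/(-2))*(-2) = (3 + 2*(-1/2))*(-2) = (3 - 1)*(-2) = 2*(-2) = -4)
(50 + C(10))*133 = (50 - 4)*133 = 46*133 = 6118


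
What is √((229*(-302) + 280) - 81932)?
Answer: I*√150810 ≈ 388.34*I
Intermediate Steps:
√((229*(-302) + 280) - 81932) = √((-69158 + 280) - 81932) = √(-68878 - 81932) = √(-150810) = I*√150810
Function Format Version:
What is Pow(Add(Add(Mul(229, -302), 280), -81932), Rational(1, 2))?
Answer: Mul(I, Pow(150810, Rational(1, 2))) ≈ Mul(388.34, I)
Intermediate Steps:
Pow(Add(Add(Mul(229, -302), 280), -81932), Rational(1, 2)) = Pow(Add(Add(-69158, 280), -81932), Rational(1, 2)) = Pow(Add(-68878, -81932), Rational(1, 2)) = Pow(-150810, Rational(1, 2)) = Mul(I, Pow(150810, Rational(1, 2)))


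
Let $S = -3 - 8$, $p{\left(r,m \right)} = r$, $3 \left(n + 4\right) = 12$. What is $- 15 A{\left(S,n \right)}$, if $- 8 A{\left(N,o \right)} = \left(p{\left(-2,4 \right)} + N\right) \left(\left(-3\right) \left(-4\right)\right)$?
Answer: $- \frac{585}{2} \approx -292.5$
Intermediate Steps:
$n = 0$ ($n = -4 + \frac{1}{3} \cdot 12 = -4 + 4 = 0$)
$S = -11$
$A{\left(N,o \right)} = 3 - \frac{3 N}{2}$ ($A{\left(N,o \right)} = - \frac{\left(-2 + N\right) \left(\left(-3\right) \left(-4\right)\right)}{8} = - \frac{\left(-2 + N\right) 12}{8} = - \frac{-24 + 12 N}{8} = 3 - \frac{3 N}{2}$)
$- 15 A{\left(S,n \right)} = - 15 \left(3 - - \frac{33}{2}\right) = - 15 \left(3 + \frac{33}{2}\right) = \left(-15\right) \frac{39}{2} = - \frac{585}{2}$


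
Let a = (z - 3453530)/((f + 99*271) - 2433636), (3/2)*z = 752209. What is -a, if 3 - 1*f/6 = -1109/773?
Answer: -6845820956/5581323729 ≈ -1.2266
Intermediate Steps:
f = 20568/773 (f = 18 - (-6654)/773 = 18 - 6*(-1109/773) = 18 + 6654/773 = 20568/773 ≈ 26.608)
z = 1504418/3 (z = (⅔)*752209 = 1504418/3 ≈ 5.0147e+5)
a = 6845820956/5581323729 (a = (1504418/3 - 3453530)/((20568/773 + 99*271) - 2433636) = -8856172/(3*((20568/773 + 26829) - 2433636)) = -8856172/(3*(20759385/773 - 2433636)) = -8856172/(3*(-1860441243/773)) = -8856172/3*(-773/1860441243) = 6845820956/5581323729 ≈ 1.2266)
-a = -1*6845820956/5581323729 = -6845820956/5581323729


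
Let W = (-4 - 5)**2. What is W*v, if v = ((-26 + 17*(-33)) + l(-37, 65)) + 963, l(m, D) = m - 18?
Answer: 26001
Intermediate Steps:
l(m, D) = -18 + m
W = 81 (W = (-9)**2 = 81)
v = 321 (v = ((-26 + 17*(-33)) + (-18 - 37)) + 963 = ((-26 - 561) - 55) + 963 = (-587 - 55) + 963 = -642 + 963 = 321)
W*v = 81*321 = 26001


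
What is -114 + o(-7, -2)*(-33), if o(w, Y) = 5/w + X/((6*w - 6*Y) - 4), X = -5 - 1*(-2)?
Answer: -22215/238 ≈ -93.340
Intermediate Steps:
X = -3 (X = -5 + 2 = -3)
o(w, Y) = -3/(-4 - 6*Y + 6*w) + 5/w (o(w, Y) = 5/w - 3/((6*w - 6*Y) - 4) = 5/w - 3/((-6*Y + 6*w) - 4) = 5/w - 3/(-4 - 6*Y + 6*w) = -3/(-4 - 6*Y + 6*w) + 5/w)
-114 + o(-7, -2)*(-33) = -114 + ((1/2)*(20 - 27*(-7) + 30*(-2))/(-7*(2 - 3*(-7) + 3*(-2))))*(-33) = -114 + ((1/2)*(-1/7)*(20 + 189 - 60)/(2 + 21 - 6))*(-33) = -114 + ((1/2)*(-1/7)*149/17)*(-33) = -114 + ((1/2)*(-1/7)*(1/17)*149)*(-33) = -114 - 149/238*(-33) = -114 + 4917/238 = -22215/238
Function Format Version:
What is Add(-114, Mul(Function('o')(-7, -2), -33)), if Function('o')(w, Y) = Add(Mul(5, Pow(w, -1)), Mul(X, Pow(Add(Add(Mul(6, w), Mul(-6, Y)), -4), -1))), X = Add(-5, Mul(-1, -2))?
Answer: Rational(-22215, 238) ≈ -93.340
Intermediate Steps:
X = -3 (X = Add(-5, 2) = -3)
Function('o')(w, Y) = Add(Mul(-3, Pow(Add(-4, Mul(-6, Y), Mul(6, w)), -1)), Mul(5, Pow(w, -1))) (Function('o')(w, Y) = Add(Mul(5, Pow(w, -1)), Mul(-3, Pow(Add(Add(Mul(6, w), Mul(-6, Y)), -4), -1))) = Add(Mul(5, Pow(w, -1)), Mul(-3, Pow(Add(Add(Mul(-6, Y), Mul(6, w)), -4), -1))) = Add(Mul(5, Pow(w, -1)), Mul(-3, Pow(Add(-4, Mul(-6, Y), Mul(6, w)), -1))) = Add(Mul(-3, Pow(Add(-4, Mul(-6, Y), Mul(6, w)), -1)), Mul(5, Pow(w, -1))))
Add(-114, Mul(Function('o')(-7, -2), -33)) = Add(-114, Mul(Mul(Rational(1, 2), Pow(-7, -1), Pow(Add(2, Mul(-3, -7), Mul(3, -2)), -1), Add(20, Mul(-27, -7), Mul(30, -2))), -33)) = Add(-114, Mul(Mul(Rational(1, 2), Rational(-1, 7), Pow(Add(2, 21, -6), -1), Add(20, 189, -60)), -33)) = Add(-114, Mul(Mul(Rational(1, 2), Rational(-1, 7), Pow(17, -1), 149), -33)) = Add(-114, Mul(Mul(Rational(1, 2), Rational(-1, 7), Rational(1, 17), 149), -33)) = Add(-114, Mul(Rational(-149, 238), -33)) = Add(-114, Rational(4917, 238)) = Rational(-22215, 238)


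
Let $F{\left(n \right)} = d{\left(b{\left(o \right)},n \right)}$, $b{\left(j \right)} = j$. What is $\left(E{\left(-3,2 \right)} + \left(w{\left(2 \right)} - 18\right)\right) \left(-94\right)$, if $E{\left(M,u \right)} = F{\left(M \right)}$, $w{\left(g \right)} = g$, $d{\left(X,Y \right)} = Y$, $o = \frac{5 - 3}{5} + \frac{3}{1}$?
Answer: $1786$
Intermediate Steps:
$o = \frac{17}{5}$ ($o = 2 \cdot \frac{1}{5} + 3 \cdot 1 = \frac{2}{5} + 3 = \frac{17}{5} \approx 3.4$)
$F{\left(n \right)} = n$
$E{\left(M,u \right)} = M$
$\left(E{\left(-3,2 \right)} + \left(w{\left(2 \right)} - 18\right)\right) \left(-94\right) = \left(-3 + \left(2 - 18\right)\right) \left(-94\right) = \left(-3 - 16\right) \left(-94\right) = \left(-19\right) \left(-94\right) = 1786$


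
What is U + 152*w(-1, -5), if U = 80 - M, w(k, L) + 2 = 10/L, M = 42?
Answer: -570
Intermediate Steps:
w(k, L) = -2 + 10/L
U = 38 (U = 80 - 1*42 = 80 - 42 = 38)
U + 152*w(-1, -5) = 38 + 152*(-2 + 10/(-5)) = 38 + 152*(-2 + 10*(-⅕)) = 38 + 152*(-2 - 2) = 38 + 152*(-4) = 38 - 608 = -570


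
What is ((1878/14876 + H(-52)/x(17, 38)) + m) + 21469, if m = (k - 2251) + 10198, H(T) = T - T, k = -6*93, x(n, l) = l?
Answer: 214646743/7438 ≈ 28858.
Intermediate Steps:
k = -558
H(T) = 0
m = 7389 (m = (-558 - 2251) + 10198 = -2809 + 10198 = 7389)
((1878/14876 + H(-52)/x(17, 38)) + m) + 21469 = ((1878/14876 + 0/38) + 7389) + 21469 = ((1878*(1/14876) + 0*(1/38)) + 7389) + 21469 = ((939/7438 + 0) + 7389) + 21469 = (939/7438 + 7389) + 21469 = 54960321/7438 + 21469 = 214646743/7438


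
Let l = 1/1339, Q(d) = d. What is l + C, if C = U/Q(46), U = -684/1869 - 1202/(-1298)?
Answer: 321816931/24904117238 ≈ 0.012922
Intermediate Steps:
U = 226451/404327 (U = -684*1/1869 - 1202*(-1/1298) = -228/623 + 601/649 = 226451/404327 ≈ 0.56007)
C = 226451/18599042 (C = (226451/404327)/46 = (226451/404327)*(1/46) = 226451/18599042 ≈ 0.012175)
l = 1/1339 ≈ 0.00074683
l + C = 1/1339 + 226451/18599042 = 321816931/24904117238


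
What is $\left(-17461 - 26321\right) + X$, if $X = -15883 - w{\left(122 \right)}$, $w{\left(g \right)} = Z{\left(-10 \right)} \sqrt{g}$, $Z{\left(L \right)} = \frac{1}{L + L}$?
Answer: $-59665 + \frac{\sqrt{122}}{20} \approx -59664.0$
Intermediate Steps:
$Z{\left(L \right)} = \frac{1}{2 L}$
$w{\left(g \right)} = - \frac{\sqrt{g}}{20}$ ($w{\left(g \right)} = \frac{1}{2 \left(-10\right)} \sqrt{g} = \frac{1}{2} \left(- \frac{1}{10}\right) \sqrt{g} = - \frac{\sqrt{g}}{20}$)
$X = -15883 + \frac{\sqrt{122}}{20}$ ($X = -15883 - - \frac{\sqrt{122}}{20} = -15883 + \frac{\sqrt{122}}{20} \approx -15882.0$)
$\left(-17461 - 26321\right) + X = \left(-17461 - 26321\right) - \left(15883 - \frac{\sqrt{122}}{20}\right) = -43782 - \left(15883 - \frac{\sqrt{122}}{20}\right) = -59665 + \frac{\sqrt{122}}{20}$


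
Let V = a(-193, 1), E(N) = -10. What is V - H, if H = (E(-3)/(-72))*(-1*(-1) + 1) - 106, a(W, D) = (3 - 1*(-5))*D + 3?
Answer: 2101/18 ≈ 116.72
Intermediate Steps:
a(W, D) = 3 + 8*D (a(W, D) = (3 + 5)*D + 3 = 8*D + 3 = 3 + 8*D)
V = 11 (V = 3 + 8*1 = 3 + 8 = 11)
H = -1903/18 (H = (-10/(-72))*(-1*(-1) + 1) - 106 = (-10*(-1/72))*(1 + 1) - 106 = (5/36)*2 - 106 = 5/18 - 106 = -1903/18 ≈ -105.72)
V - H = 11 - 1*(-1903/18) = 11 + 1903/18 = 2101/18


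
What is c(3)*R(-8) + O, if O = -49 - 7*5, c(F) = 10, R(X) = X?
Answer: -164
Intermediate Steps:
O = -84 (O = -49 - 1*35 = -49 - 35 = -84)
c(3)*R(-8) + O = 10*(-8) - 84 = -80 - 84 = -164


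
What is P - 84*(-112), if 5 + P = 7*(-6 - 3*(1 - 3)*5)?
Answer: 9571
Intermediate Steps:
P = 163 (P = -5 + 7*(-6 - 3*(1 - 3)*5) = -5 + 7*(-6 - (-6)*5) = -5 + 7*(-6 - 3*(-10)) = -5 + 7*(-6 + 30) = -5 + 7*24 = -5 + 168 = 163)
P - 84*(-112) = 163 - 84*(-112) = 163 + 9408 = 9571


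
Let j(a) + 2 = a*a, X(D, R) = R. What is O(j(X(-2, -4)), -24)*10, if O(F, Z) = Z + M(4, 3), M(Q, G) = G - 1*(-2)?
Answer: -190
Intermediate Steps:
M(Q, G) = 2 + G (M(Q, G) = G + 2 = 2 + G)
j(a) = -2 + a² (j(a) = -2 + a*a = -2 + a²)
O(F, Z) = 5 + Z (O(F, Z) = Z + (2 + 3) = Z + 5 = 5 + Z)
O(j(X(-2, -4)), -24)*10 = (5 - 24)*10 = -19*10 = -190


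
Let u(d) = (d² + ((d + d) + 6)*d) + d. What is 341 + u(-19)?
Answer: 1291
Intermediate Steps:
u(d) = d + d² + d*(6 + 2*d) (u(d) = (d² + (2*d + 6)*d) + d = (d² + (6 + 2*d)*d) + d = (d² + d*(6 + 2*d)) + d = d + d² + d*(6 + 2*d))
341 + u(-19) = 341 - 19*(7 + 3*(-19)) = 341 - 19*(7 - 57) = 341 - 19*(-50) = 341 + 950 = 1291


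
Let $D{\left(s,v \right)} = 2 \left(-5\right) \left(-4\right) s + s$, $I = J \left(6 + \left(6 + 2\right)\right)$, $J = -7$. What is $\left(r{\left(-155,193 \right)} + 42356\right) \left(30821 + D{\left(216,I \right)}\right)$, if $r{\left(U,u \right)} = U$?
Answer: $1674409077$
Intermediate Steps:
$I = -98$ ($I = - 7 \left(6 + \left(6 + 2\right)\right) = - 7 \left(6 + 8\right) = \left(-7\right) 14 = -98$)
$D{\left(s,v \right)} = 41 s$ ($D{\left(s,v \right)} = \left(-10\right) \left(-4\right) s + s = 40 s + s = 41 s$)
$\left(r{\left(-155,193 \right)} + 42356\right) \left(30821 + D{\left(216,I \right)}\right) = \left(-155 + 42356\right) \left(30821 + 41 \cdot 216\right) = 42201 \left(30821 + 8856\right) = 42201 \cdot 39677 = 1674409077$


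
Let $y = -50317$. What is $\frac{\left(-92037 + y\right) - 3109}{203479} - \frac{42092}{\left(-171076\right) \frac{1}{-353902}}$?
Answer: $- \frac{757784551792381}{8702593351} \approx -87076.0$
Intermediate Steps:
$\frac{\left(-92037 + y\right) - 3109}{203479} - \frac{42092}{\left(-171076\right) \frac{1}{-353902}} = \frac{\left(-92037 - 50317\right) - 3109}{203479} - \frac{42092}{\left(-171076\right) \frac{1}{-353902}} = \left(-142354 - 3109\right) \frac{1}{203479} - \frac{42092}{\left(-171076\right) \left(- \frac{1}{353902}\right)} = \left(-145463\right) \frac{1}{203479} - \frac{42092}{\frac{85538}{176951}} = - \frac{145463}{203479} - \frac{3724110746}{42769} = - \frac{757784551792381}{8702593351}$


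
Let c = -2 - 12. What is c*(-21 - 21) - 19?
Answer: 569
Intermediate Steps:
c = -14
c*(-21 - 21) - 19 = -14*(-21 - 21) - 19 = -14*(-42) - 19 = 588 - 19 = 569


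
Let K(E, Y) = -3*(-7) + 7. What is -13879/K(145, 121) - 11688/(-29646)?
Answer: -68521595/138348 ≈ -495.28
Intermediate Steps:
K(E, Y) = 28 (K(E, Y) = 21 + 7 = 28)
-13879/K(145, 121) - 11688/(-29646) = -13879/28 - 11688/(-29646) = -13879*1/28 - 11688*(-1/29646) = -13879/28 + 1948/4941 = -68521595/138348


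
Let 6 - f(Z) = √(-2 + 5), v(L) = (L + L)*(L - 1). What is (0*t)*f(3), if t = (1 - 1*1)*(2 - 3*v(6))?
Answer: 0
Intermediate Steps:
v(L) = 2*L*(-1 + L) (v(L) = (2*L)*(-1 + L) = 2*L*(-1 + L))
f(Z) = 6 - √3 (f(Z) = 6 - √(-2 + 5) = 6 - √3)
t = 0 (t = (1 - 1*1)*(2 - 6*6*(-1 + 6)) = (1 - 1)*(2 - 6*6*5) = 0*(2 - 3*60) = 0*(2 - 180) = 0*(-178) = 0)
(0*t)*f(3) = (0*0)*(6 - √3) = 0*(6 - √3) = 0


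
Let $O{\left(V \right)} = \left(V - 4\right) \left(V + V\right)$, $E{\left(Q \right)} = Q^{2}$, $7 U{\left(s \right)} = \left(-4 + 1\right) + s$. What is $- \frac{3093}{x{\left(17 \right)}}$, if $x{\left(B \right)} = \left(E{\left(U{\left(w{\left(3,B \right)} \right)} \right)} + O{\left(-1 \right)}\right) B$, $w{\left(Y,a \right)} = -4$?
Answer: $- \frac{3093}{187} \approx -16.54$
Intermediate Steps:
$U{\left(s \right)} = - \frac{3}{7} + \frac{s}{7}$ ($U{\left(s \right)} = \frac{\left(-4 + 1\right) + s}{7} = \frac{-3 + s}{7} = - \frac{3}{7} + \frac{s}{7}$)
$O{\left(V \right)} = 2 V \left(-4 + V\right)$ ($O{\left(V \right)} = \left(-4 + V\right) 2 V = 2 V \left(-4 + V\right)$)
$x{\left(B \right)} = 11 B$ ($x{\left(B \right)} = \left(\left(- \frac{3}{7} + \frac{1}{7} \left(-4\right)\right)^{2} + 2 \left(-1\right) \left(-4 - 1\right)\right) B = \left(\left(- \frac{3}{7} - \frac{4}{7}\right)^{2} + 2 \left(-1\right) \left(-5\right)\right) B = \left(\left(-1\right)^{2} + 10\right) B = \left(1 + 10\right) B = 11 B$)
$- \frac{3093}{x{\left(17 \right)}} = - \frac{3093}{11 \cdot 17} = - \frac{3093}{187}$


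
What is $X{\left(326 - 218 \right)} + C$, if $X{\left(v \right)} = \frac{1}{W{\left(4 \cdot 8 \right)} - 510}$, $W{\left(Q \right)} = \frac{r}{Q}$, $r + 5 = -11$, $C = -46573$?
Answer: $- \frac{47551035}{1021} \approx -46573.0$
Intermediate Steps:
$r = -16$ ($r = -5 - 11 = -16$)
$W{\left(Q \right)} = - \frac{16}{Q}$
$X{\left(v \right)} = - \frac{2}{1021}$ ($X{\left(v \right)} = \frac{1}{- \frac{16}{4 \cdot 8} - 510} = \frac{1}{- \frac{16}{32} - 510} = \frac{1}{\left(-16\right) \frac{1}{32} - 510} = \frac{1}{- \frac{1}{2} - 510} = \frac{1}{- \frac{1021}{2}} = - \frac{2}{1021}$)
$X{\left(326 - 218 \right)} + C = - \frac{2}{1021} - 46573 = - \frac{47551035}{1021}$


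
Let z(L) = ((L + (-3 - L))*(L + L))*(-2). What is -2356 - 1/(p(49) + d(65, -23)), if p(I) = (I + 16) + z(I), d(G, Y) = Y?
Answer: -1484281/630 ≈ -2356.0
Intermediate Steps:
z(L) = 12*L (z(L) = -6*L*(-2) = 12*L)
p(I) = 16 + 13*I (p(I) = (I + 16) + 12*I = (16 + I) + 12*I = 16 + 13*I)
-2356 - 1/(p(49) + d(65, -23)) = -2356 - 1/((16 + 13*49) - 23) = -2356 - 1/((16 + 637) - 23) = -2356 - 1/(653 - 23) = -2356 - 1/630 = -1484281/630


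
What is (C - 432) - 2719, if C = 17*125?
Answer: -1026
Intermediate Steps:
C = 2125
(C - 432) - 2719 = (2125 - 432) - 2719 = 1693 - 2719 = -1026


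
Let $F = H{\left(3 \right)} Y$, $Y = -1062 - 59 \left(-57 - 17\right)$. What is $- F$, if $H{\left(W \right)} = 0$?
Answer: $0$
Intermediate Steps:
$Y = 3304$ ($Y = -1062 - 59 \left(-74\right) = -1062 - -4366 = -1062 + 4366 = 3304$)
$F = 0$ ($F = 0 \cdot 3304 = 0$)
$- F = \left(-1\right) 0 = 0$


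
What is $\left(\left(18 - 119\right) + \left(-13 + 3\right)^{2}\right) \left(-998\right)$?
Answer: $998$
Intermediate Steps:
$\left(\left(18 - 119\right) + \left(-13 + 3\right)^{2}\right) \left(-998\right) = \left(\left(18 - 119\right) + \left(-10\right)^{2}\right) \left(-998\right) = \left(-101 + 100\right) \left(-998\right) = \left(-1\right) \left(-998\right) = 998$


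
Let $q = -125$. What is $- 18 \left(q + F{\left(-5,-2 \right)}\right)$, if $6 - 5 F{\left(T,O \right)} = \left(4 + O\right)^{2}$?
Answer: $\frac{11214}{5} \approx 2242.8$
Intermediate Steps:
$F{\left(T,O \right)} = \frac{6}{5} - \frac{\left(4 + O\right)^{2}}{5}$
$- 18 \left(q + F{\left(-5,-2 \right)}\right) = - 18 \left(-125 + \left(\frac{6}{5} - \frac{\left(4 - 2\right)^{2}}{5}\right)\right) = - 18 \left(-125 + \left(\frac{6}{5} - \frac{2^{2}}{5}\right)\right) = - 18 \left(-125 + \left(\frac{6}{5} - \frac{4}{5}\right)\right) = - 18 \left(-125 + \frac{2}{5}\right) = \left(-18\right) \left(- \frac{623}{5}\right) = \frac{11214}{5}$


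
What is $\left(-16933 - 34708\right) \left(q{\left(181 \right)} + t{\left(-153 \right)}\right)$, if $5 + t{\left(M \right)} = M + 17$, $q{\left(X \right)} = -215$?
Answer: $18384196$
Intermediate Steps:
$t{\left(M \right)} = 12 + M$ ($t{\left(M \right)} = -5 + \left(M + 17\right) = -5 + \left(17 + M\right) = 12 + M$)
$\left(-16933 - 34708\right) \left(q{\left(181 \right)} + t{\left(-153 \right)}\right) = \left(-16933 - 34708\right) \left(-215 + \left(12 - 153\right)\right) = - 51641 \left(-215 - 141\right) = \left(-51641\right) \left(-356\right) = 18384196$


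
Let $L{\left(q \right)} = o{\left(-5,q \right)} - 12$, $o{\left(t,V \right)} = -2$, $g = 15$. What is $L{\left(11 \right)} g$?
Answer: $-210$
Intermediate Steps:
$L{\left(q \right)} = -14$ ($L{\left(q \right)} = -2 - 12 = -14$)
$L{\left(11 \right)} g = \left(-14\right) 15 = -210$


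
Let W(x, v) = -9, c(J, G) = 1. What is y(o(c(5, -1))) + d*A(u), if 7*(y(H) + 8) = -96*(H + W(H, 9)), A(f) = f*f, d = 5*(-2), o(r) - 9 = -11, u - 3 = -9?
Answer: -1520/7 ≈ -217.14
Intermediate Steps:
u = -6 (u = 3 - 9 = -6)
o(r) = -2 (o(r) = 9 - 11 = -2)
d = -10
A(f) = f**2
y(H) = 808/7 - 96*H/7 (y(H) = -8 + (-96*(H - 9))/7 = -8 + (-96*(-9 + H))/7 = -8 + (864 - 96*H)/7 = -8 + (864/7 - 96*H/7) = 808/7 - 96*H/7)
y(o(c(5, -1))) + d*A(u) = (808/7 - 96/7*(-2)) - 10*(-6)**2 = (808/7 + 192/7) - 10*36 = 1000/7 - 360 = -1520/7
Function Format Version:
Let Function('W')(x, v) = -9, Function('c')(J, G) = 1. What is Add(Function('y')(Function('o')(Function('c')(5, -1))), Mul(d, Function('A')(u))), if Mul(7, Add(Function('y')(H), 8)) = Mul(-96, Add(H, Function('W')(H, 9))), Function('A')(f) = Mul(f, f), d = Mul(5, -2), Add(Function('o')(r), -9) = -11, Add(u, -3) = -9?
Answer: Rational(-1520, 7) ≈ -217.14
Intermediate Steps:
u = -6 (u = Add(3, -9) = -6)
Function('o')(r) = -2 (Function('o')(r) = Add(9, -11) = -2)
d = -10
Function('A')(f) = Pow(f, 2)
Function('y')(H) = Add(Rational(808, 7), Mul(Rational(-96, 7), H)) (Function('y')(H) = Add(-8, Mul(Rational(1, 7), Mul(-96, Add(H, -9)))) = Add(-8, Mul(Rational(1, 7), Mul(-96, Add(-9, H)))) = Add(-8, Mul(Rational(1, 7), Add(864, Mul(-96, H)))) = Add(-8, Add(Rational(864, 7), Mul(Rational(-96, 7), H))) = Add(Rational(808, 7), Mul(Rational(-96, 7), H)))
Add(Function('y')(Function('o')(Function('c')(5, -1))), Mul(d, Function('A')(u))) = Add(Add(Rational(808, 7), Mul(Rational(-96, 7), -2)), Mul(-10, Pow(-6, 2))) = Add(Add(Rational(808, 7), Rational(192, 7)), Mul(-10, 36)) = Add(Rational(1000, 7), -360) = Rational(-1520, 7)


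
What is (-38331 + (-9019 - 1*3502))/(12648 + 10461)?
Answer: -50852/23109 ≈ -2.2005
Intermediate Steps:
(-38331 + (-9019 - 1*3502))/(12648 + 10461) = (-38331 + (-9019 - 3502))/23109 = (-38331 - 12521)*(1/23109) = -50852*1/23109 = -50852/23109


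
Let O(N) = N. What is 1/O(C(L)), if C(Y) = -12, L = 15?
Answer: -1/12 ≈ -0.083333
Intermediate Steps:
1/O(C(L)) = 1/(-12) = -1/12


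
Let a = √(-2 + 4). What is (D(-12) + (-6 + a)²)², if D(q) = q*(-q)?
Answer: 11524 + 2544*√2 ≈ 15122.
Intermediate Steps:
D(q) = -q²
a = √2 ≈ 1.4142
(D(-12) + (-6 + a)²)² = (-1*(-12)² + (-6 + √2)²)² = (-1*144 + (-6 + √2)²)² = (-144 + (-6 + √2)²)²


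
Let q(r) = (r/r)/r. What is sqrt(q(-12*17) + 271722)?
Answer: sqrt(2826995637)/102 ≈ 521.27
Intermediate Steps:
q(r) = 1/r
sqrt(q(-12*17) + 271722) = sqrt(1/(-12*17) + 271722) = sqrt(1/(-204) + 271722) = sqrt(-1/204 + 271722) = sqrt(55431287/204) = sqrt(2826995637)/102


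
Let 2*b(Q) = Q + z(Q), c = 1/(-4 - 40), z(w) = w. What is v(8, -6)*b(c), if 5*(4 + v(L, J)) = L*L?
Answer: -⅕ ≈ -0.20000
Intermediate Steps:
v(L, J) = -4 + L²/5 (v(L, J) = -4 + (L*L)/5 = -4 + L²/5)
c = -1/44 (c = 1/(-44) = -1/44 ≈ -0.022727)
b(Q) = Q (b(Q) = (Q + Q)/2 = (2*Q)/2 = Q)
v(8, -6)*b(c) = (-4 + (⅕)*8²)*(-1/44) = (-4 + (⅕)*64)*(-1/44) = (-4 + 64/5)*(-1/44) = (44/5)*(-1/44) = -⅕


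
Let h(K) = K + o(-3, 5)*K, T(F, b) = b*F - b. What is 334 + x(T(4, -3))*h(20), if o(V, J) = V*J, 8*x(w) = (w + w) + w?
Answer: 1279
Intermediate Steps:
T(F, b) = -b + F*b (T(F, b) = F*b - b = -b + F*b)
x(w) = 3*w/8 (x(w) = ((w + w) + w)/8 = (2*w + w)/8 = (3*w)/8 = 3*w/8)
o(V, J) = J*V
h(K) = -14*K (h(K) = K + (5*(-3))*K = K - 15*K = -14*K)
334 + x(T(4, -3))*h(20) = 334 + (3*(-3*(-1 + 4))/8)*(-14*20) = 334 + (3*(-3*3)/8)*(-280) = 334 + ((3/8)*(-9))*(-280) = 334 - 27/8*(-280) = 334 + 945 = 1279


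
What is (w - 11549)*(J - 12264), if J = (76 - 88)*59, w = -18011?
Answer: 383452320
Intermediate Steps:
J = -708 (J = -12*59 = -708)
(w - 11549)*(J - 12264) = (-18011 - 11549)*(-708 - 12264) = -29560*(-12972) = 383452320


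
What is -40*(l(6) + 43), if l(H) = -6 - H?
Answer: -1240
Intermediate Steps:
-40*(l(6) + 43) = -40*((-6 - 1*6) + 43) = -40*((-6 - 6) + 43) = -40*(-12 + 43) = -40*31 = -1240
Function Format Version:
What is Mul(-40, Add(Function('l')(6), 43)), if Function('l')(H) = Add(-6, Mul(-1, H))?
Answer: -1240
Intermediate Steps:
Mul(-40, Add(Function('l')(6), 43)) = Mul(-40, Add(Add(-6, Mul(-1, 6)), 43)) = Mul(-40, Add(Add(-6, -6), 43)) = Mul(-40, Add(-12, 43)) = Mul(-40, 31) = -1240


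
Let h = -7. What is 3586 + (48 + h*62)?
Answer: 3200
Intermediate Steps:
3586 + (48 + h*62) = 3586 + (48 - 7*62) = 3586 + (48 - 434) = 3586 - 386 = 3200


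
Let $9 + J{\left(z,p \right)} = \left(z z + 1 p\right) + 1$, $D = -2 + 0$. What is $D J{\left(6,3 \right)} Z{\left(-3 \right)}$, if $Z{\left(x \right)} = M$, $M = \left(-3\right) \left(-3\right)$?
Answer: $-558$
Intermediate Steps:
$M = 9$
$Z{\left(x \right)} = 9$
$D = -2$
$J{\left(z,p \right)} = -8 + p + z^{2}$ ($J{\left(z,p \right)} = -9 + \left(\left(z z + 1 p\right) + 1\right) = -9 + \left(\left(z^{2} + p\right) + 1\right) = -9 + \left(\left(p + z^{2}\right) + 1\right) = -9 + \left(1 + p + z^{2}\right) = -8 + p + z^{2}$)
$D J{\left(6,3 \right)} Z{\left(-3 \right)} = - 2 \left(-8 + 3 + 6^{2}\right) 9 = - 2 \left(-8 + 3 + 36\right) 9 = \left(-2\right) 31 \cdot 9 = \left(-62\right) 9 = -558$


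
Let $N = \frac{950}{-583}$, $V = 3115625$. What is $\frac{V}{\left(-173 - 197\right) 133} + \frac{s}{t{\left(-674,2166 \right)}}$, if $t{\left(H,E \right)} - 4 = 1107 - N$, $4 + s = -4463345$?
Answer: $- \frac{8671461957363}{2128047082} \approx -4074.8$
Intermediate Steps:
$s = -4463349$ ($s = -4 - 4463345 = -4463349$)
$N = - \frac{950}{583}$ ($N = 950 \left(- \frac{1}{583}\right) = - \frac{950}{583} \approx -1.6295$)
$t{\left(H,E \right)} = \frac{648663}{583}$ ($t{\left(H,E \right)} = 4 + \left(1107 - - \frac{950}{583}\right) = 4 + \left(1107 + \frac{950}{583}\right) = 4 + \frac{646331}{583} = \frac{648663}{583}$)
$\frac{V}{\left(-173 - 197\right) 133} + \frac{s}{t{\left(-674,2166 \right)}} = \frac{3115625}{\left(-173 - 197\right) 133} - \frac{4463349}{\frac{648663}{583}} = \frac{3115625}{\left(-370\right) 133} - \frac{867377489}{216221} = \frac{3115625}{-49210} - \frac{867377489}{216221} = 3115625 \left(- \frac{1}{49210}\right) - \frac{867377489}{216221} = - \frac{623125}{9842} - \frac{867377489}{216221} = - \frac{8671461957363}{2128047082}$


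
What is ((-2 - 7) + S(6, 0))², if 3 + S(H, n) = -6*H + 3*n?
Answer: 2304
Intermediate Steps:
S(H, n) = -3 - 6*H + 3*n (S(H, n) = -3 + (-6*H + 3*n) = -3 - 6*H + 3*n)
((-2 - 7) + S(6, 0))² = ((-2 - 7) + (-3 - 6*6 + 3*0))² = (-9 + (-3 - 36 + 0))² = (-9 - 39)² = (-48)² = 2304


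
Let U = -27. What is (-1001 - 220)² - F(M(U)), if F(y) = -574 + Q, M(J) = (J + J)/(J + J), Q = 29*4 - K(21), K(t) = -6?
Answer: 1491293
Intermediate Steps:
Q = 122 (Q = 29*4 - 1*(-6) = 116 + 6 = 122)
M(J) = 1 (M(J) = (2*J)/((2*J)) = (2*J)*(1/(2*J)) = 1)
F(y) = -452 (F(y) = -574 + 122 = -452)
(-1001 - 220)² - F(M(U)) = (-1001 - 220)² - 1*(-452) = (-1221)² + 452 = 1490841 + 452 = 1491293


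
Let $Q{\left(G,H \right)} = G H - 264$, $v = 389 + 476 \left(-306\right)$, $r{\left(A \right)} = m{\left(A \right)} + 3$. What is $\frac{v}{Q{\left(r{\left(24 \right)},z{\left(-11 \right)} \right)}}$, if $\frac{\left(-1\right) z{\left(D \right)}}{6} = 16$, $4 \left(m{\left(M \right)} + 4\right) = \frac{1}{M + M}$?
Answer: $\frac{290534}{337} \approx 862.12$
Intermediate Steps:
$m{\left(M \right)} = -4 + \frac{1}{8 M}$ ($m{\left(M \right)} = -4 + \frac{1}{4 \left(M + M\right)} = -4 + \frac{1}{4 \cdot 2 M} = -4 + \frac{\frac{1}{2} \frac{1}{M}}{4} = -4 + \frac{1}{8 M}$)
$z{\left(D \right)} = -96$ ($z{\left(D \right)} = \left(-6\right) 16 = -96$)
$r{\left(A \right)} = -1 + \frac{1}{8 A}$ ($r{\left(A \right)} = \left(-4 + \frac{1}{8 A}\right) + 3 = -1 + \frac{1}{8 A}$)
$v = -145267$ ($v = 389 - 145656 = -145267$)
$Q{\left(G,H \right)} = -264 + G H$
$\frac{v}{Q{\left(r{\left(24 \right)},z{\left(-11 \right)} \right)}} = - \frac{145267}{-264 + \frac{\frac{1}{8} - 24}{24} \left(-96\right)} = - \frac{145267}{-264 + \frac{1}{24} \left(- \frac{191}{8}\right) \left(-96\right)} = - \frac{145267}{-264 - - \frac{191}{2}} = - \frac{145267}{-264 + \frac{191}{2}} = - \frac{145267}{- \frac{337}{2}} = \left(-145267\right) \left(- \frac{2}{337}\right) = \frac{290534}{337}$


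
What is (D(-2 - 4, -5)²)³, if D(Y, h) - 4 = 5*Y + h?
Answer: 887503681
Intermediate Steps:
D(Y, h) = 4 + h + 5*Y (D(Y, h) = 4 + (5*Y + h) = 4 + (h + 5*Y) = 4 + h + 5*Y)
(D(-2 - 4, -5)²)³ = ((4 - 5 + 5*(-2 - 4))²)³ = ((4 - 5 + 5*(-6))²)³ = ((4 - 5 - 30)²)³ = ((-31)²)³ = 961³ = 887503681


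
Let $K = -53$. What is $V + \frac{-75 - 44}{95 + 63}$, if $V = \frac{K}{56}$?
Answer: $- \frac{7519}{4424} \approx -1.6996$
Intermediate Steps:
$V = - \frac{53}{56} \approx -0.94643$
$V + \frac{-75 - 44}{95 + 63} = - \frac{53}{56} + \frac{-75 - 44}{95 + 63} = - \frac{53}{56} + \frac{1}{158} \left(-119\right) = - \frac{53}{56} - \frac{119}{158} = - \frac{7519}{4424}$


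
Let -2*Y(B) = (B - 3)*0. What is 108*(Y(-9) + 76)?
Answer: 8208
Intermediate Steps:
Y(B) = 0 (Y(B) = -(B - 3)*0/2 = -(-3 + B)*0/2 = -½*0 = 0)
108*(Y(-9) + 76) = 108*(0 + 76) = 108*76 = 8208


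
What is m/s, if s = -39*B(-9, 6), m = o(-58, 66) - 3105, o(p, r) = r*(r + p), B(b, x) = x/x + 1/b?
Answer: 7731/104 ≈ 74.337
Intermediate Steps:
B(b, x) = 1 + 1/b
o(p, r) = r*(p + r)
m = -2577 (m = 66*(-58 + 66) - 3105 = 66*8 - 3105 = 528 - 3105 = -2577)
s = -104/3 (s = -39*(1 - 9)/(-9) = -(-13)*(-8)/3 = -39*8/9 = -104/3 ≈ -34.667)
m/s = -2577/(-104/3) = -2577*(-3/104) = 7731/104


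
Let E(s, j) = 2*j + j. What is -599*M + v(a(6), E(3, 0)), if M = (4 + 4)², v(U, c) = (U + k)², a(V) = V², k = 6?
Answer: -36572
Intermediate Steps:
E(s, j) = 3*j
v(U, c) = (6 + U)² (v(U, c) = (U + 6)² = (6 + U)²)
M = 64 (M = 8² = 64)
-599*M + v(a(6), E(3, 0)) = -599*64 + (6 + 6²)² = -38336 + (6 + 36)² = -38336 + 42² = -38336 + 1764 = -36572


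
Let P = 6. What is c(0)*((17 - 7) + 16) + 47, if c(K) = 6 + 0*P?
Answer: 203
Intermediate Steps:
c(K) = 6 (c(K) = 6 + 0*6 = 6 + 0 = 6)
c(0)*((17 - 7) + 16) + 47 = 6*((17 - 7) + 16) + 47 = 6*(10 + 16) + 47 = 6*26 + 47 = 156 + 47 = 203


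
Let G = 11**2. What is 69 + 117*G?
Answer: 14226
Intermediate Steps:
G = 121
69 + 117*G = 69 + 117*121 = 69 + 14157 = 14226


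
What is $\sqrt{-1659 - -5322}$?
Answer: $3 \sqrt{407} \approx 60.523$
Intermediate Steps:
$\sqrt{-1659 - -5322} = \sqrt{-1659 + 5322} = \sqrt{3663} = 3 \sqrt{407}$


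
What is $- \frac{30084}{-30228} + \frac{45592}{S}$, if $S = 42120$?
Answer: $\frac{27555136}{13262535} \approx 2.0777$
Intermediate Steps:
$- \frac{30084}{-30228} + \frac{45592}{S} = - \frac{30084}{-30228} + \frac{45592}{42120} = \left(-30084\right) \left(- \frac{1}{30228}\right) + 45592 \cdot \frac{1}{42120} = \frac{2507}{2519} + \frac{5699}{5265} = \frac{27555136}{13262535}$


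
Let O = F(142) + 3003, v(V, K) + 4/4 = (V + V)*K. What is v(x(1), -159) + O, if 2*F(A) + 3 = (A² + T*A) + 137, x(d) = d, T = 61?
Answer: 17164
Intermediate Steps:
F(A) = 67 + A²/2 + 61*A/2 (F(A) = -3/2 + ((A² + 61*A) + 137)/2 = -3/2 + (137 + A² + 61*A)/2 = -3/2 + (137/2 + A²/2 + 61*A/2) = 67 + A²/2 + 61*A/2)
v(V, K) = -1 + 2*K*V (v(V, K) = -1 + (V + V)*K = -1 + (2*V)*K = -1 + 2*K*V)
O = 17483 (O = (67 + (½)*142² + (61/2)*142) + 3003 = (67 + (½)*20164 + 4331) + 3003 = (67 + 10082 + 4331) + 3003 = 14480 + 3003 = 17483)
v(x(1), -159) + O = (-1 + 2*(-159)*1) + 17483 = (-1 - 318) + 17483 = -319 + 17483 = 17164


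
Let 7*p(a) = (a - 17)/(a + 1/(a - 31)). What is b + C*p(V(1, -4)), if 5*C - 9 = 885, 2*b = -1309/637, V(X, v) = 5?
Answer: -351083/5590 ≈ -62.806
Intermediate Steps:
b = -187/182 (b = (-1309/637)/2 = (-1309*1/637)/2 = (½)*(-187/91) = -187/182 ≈ -1.0275)
C = 894/5 (C = 9/5 + (⅕)*885 = 9/5 + 177 = 894/5 ≈ 178.80)
p(a) = (-17 + a)/(7*(a + 1/(-31 + a))) (p(a) = ((a - 17)/(a + 1/(a - 31)))/7 = ((-17 + a)/(a + 1/(-31 + a)))/7 = (-17 + a)/(7*(a + 1/(-31 + a))))
b + C*p(V(1, -4)) = -187/182 + 894*((527 + 5² - 48*5)/(7*(1 + 5² - 31*5)))/5 = -187/182 + 894*((527 + 25 - 240)/(7*(1 + 25 - 155)))/5 = -187/182 + 894*((⅐)*312/(-129))/5 = -187/182 + 894*((⅐)*(-1/129)*312)/5 = -187/182 + (894/5)*(-104/301) = -187/182 - 92976/1505 = -351083/5590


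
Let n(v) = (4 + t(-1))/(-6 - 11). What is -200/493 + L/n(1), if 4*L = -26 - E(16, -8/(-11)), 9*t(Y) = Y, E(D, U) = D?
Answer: 224287/4930 ≈ 45.494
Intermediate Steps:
t(Y) = Y/9
n(v) = -35/153 (n(v) = (4 + (1/9)*(-1))/(-6 - 11) = (4 - 1/9)/(-17) = (35/9)*(-1/17) = -35/153)
L = -21/2 (L = (-26 - 1*16)/4 = (-26 - 16)/4 = (1/4)*(-42) = -21/2 ≈ -10.500)
-200/493 + L/n(1) = -200/493 - 21/(2*(-35/153)) = -200*1/493 - 21/2*(-153/35) = -200/493 + 459/10 = 224287/4930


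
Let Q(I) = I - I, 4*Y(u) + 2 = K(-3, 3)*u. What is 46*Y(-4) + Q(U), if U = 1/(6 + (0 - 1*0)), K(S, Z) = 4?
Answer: -207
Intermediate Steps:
U = ⅙ (U = 1/(6 + (0 + 0)) = 1/(6 + 0) = 1/6 = ⅙ ≈ 0.16667)
Y(u) = -½ + u (Y(u) = -½ + (4*u)/4 = -½ + u)
Q(I) = 0
46*Y(-4) + Q(U) = 46*(-½ - 4) + 0 = 46*(-9/2) + 0 = -207 + 0 = -207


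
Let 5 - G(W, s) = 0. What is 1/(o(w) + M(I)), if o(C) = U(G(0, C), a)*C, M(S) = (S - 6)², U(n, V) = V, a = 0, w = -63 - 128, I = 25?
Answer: 1/361 ≈ 0.0027701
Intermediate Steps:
w = -191
G(W, s) = 5 (G(W, s) = 5 - 1*0 = 5 + 0 = 5)
M(S) = (-6 + S)²
o(C) = 0 (o(C) = 0*C = 0)
1/(o(w) + M(I)) = 1/(0 + (-6 + 25)²) = 1/(0 + 19²) = 1/(0 + 361) = 1/361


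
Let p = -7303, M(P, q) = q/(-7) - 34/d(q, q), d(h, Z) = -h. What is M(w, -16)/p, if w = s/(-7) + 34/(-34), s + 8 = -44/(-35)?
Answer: -9/408968 ≈ -2.2007e-5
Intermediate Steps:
s = -236/35 (s = -8 - 44/(-35) = -8 - 44*(-1/35) = -8 + 44/35 = -236/35 ≈ -6.7429)
w = -9/245 (w = -236/35/(-7) + 34/(-34) = -236/35*(-⅐) + 34*(-1/34) = 236/245 - 1 = -9/245 ≈ -0.036735)
M(P, q) = 34/q - q/7 (M(P, q) = q/(-7) - 34*(-1/q) = q*(-⅐) - (-34)/q = -q/7 + 34/q = 34/q - q/7)
M(w, -16)/p = (34/(-16) - ⅐*(-16))/(-7303) = (34*(-1/16) + 16/7)*(-1/7303) = (-17/8 + 16/7)*(-1/7303) = (9/56)*(-1/7303) = -9/408968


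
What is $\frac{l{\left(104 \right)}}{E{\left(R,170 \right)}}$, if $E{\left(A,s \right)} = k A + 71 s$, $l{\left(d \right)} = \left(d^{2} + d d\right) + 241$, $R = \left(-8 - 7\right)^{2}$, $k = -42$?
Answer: $\frac{21873}{2620} \approx 8.3485$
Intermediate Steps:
$R = 225$ ($R = \left(-15\right)^{2} = 225$)
$l{\left(d \right)} = 241 + 2 d^{2}$ ($l{\left(d \right)} = \left(d^{2} + d^{2}\right) + 241 = 2 d^{2} + 241 = 241 + 2 d^{2}$)
$E{\left(A,s \right)} = - 42 A + 71 s$
$\frac{l{\left(104 \right)}}{E{\left(R,170 \right)}} = \frac{241 + 2 \cdot 104^{2}}{\left(-42\right) 225 + 71 \cdot 170} = \frac{241 + 2 \cdot 10816}{-9450 + 12070} = \frac{241 + 21632}{2620} = 21873 \cdot \frac{1}{2620} = \frac{21873}{2620}$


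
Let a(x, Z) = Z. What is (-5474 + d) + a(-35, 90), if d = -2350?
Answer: -7734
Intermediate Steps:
(-5474 + d) + a(-35, 90) = (-5474 - 2350) + 90 = -7824 + 90 = -7734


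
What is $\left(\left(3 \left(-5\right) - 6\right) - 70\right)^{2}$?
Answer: $8281$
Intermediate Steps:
$\left(\left(3 \left(-5\right) - 6\right) - 70\right)^{2} = \left(\left(-15 - 6\right) - 70\right)^{2} = \left(-21 - 70\right)^{2} = \left(-91\right)^{2} = 8281$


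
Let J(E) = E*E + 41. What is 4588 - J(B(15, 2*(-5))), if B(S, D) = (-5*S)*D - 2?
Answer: -554957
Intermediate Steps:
B(S, D) = -2 - 5*D*S (B(S, D) = -5*D*S - 2 = -2 - 5*D*S)
J(E) = 41 + E² (J(E) = E² + 41 = 41 + E²)
4588 - J(B(15, 2*(-5))) = 4588 - (41 + (-2 - 5*2*(-5)*15)²) = 4588 - (41 + (-2 - 5*(-10)*15)²) = 4588 - (41 + (-2 + 750)²) = 4588 - (41 + 748²) = 4588 - (41 + 559504) = 4588 - 1*559545 = 4588 - 559545 = -554957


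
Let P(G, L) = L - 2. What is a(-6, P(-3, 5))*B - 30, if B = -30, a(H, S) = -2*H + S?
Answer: -480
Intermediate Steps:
P(G, L) = -2 + L
a(H, S) = S - 2*H
a(-6, P(-3, 5))*B - 30 = ((-2 + 5) - 2*(-6))*(-30) - 30 = (3 + 12)*(-30) - 30 = 15*(-30) - 30 = -450 - 30 = -480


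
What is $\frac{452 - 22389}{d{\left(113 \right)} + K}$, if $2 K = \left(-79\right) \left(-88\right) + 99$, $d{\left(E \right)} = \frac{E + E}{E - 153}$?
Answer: $- \frac{438740}{70397} \approx -6.2324$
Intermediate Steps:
$d{\left(E \right)} = \frac{2 E}{-153 + E}$
$K = \frac{7051}{2}$ ($K = \frac{\left(-79\right) \left(-88\right) + 99}{2} = \frac{6952 + 99}{2} = \frac{1}{2} \cdot 7051 = \frac{7051}{2} \approx 3525.5$)
$\frac{452 - 22389}{d{\left(113 \right)} + K} = \frac{452 - 22389}{2 \cdot 113 \frac{1}{-153 + 113} + \frac{7051}{2}} = - \frac{21937}{2 \cdot 113 \frac{1}{-40} + \frac{7051}{2}} = - \frac{21937}{2 \cdot 113 \left(- \frac{1}{40}\right) + \frac{7051}{2}} = - \frac{21937}{- \frac{113}{20} + \frac{7051}{2}} = - \frac{21937}{\frac{70397}{20}} = \left(-21937\right) \frac{20}{70397} = - \frac{438740}{70397}$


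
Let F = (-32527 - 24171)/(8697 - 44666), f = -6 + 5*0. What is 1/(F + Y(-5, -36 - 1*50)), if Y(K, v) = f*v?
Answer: 35969/18616702 ≈ 0.0019321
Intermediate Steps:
f = -6 (f = -6 + 0 = -6)
Y(K, v) = -6*v
F = 56698/35969 (F = -56698/(-35969) = -56698*(-1/35969) = 56698/35969 ≈ 1.5763)
1/(F + Y(-5, -36 - 1*50)) = 1/(56698/35969 - 6*(-36 - 1*50)) = 1/(56698/35969 - 6*(-36 - 50)) = 1/(56698/35969 - 6*(-86)) = 1/(56698/35969 + 516) = 1/(18616702/35969) = 35969/18616702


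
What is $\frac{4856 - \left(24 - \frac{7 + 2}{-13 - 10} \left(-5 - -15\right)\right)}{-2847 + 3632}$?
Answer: $\frac{111046}{18055} \approx 6.1504$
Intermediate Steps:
$\frac{4856 - \left(24 - \frac{7 + 2}{-13 - 10} \left(-5 - -15\right)\right)}{-2847 + 3632} = \frac{4856 - \left(24 - \frac{9}{-23} \left(-5 + 15\right)\right)}{785} = \left(4856 - \left(24 - 9 \left(- \frac{1}{23}\right) 10\right)\right) \frac{1}{785} = \left(4856 - \frac{642}{23}\right) \frac{1}{785} = \frac{111046}{23} \cdot \frac{1}{785} = \frac{111046}{18055}$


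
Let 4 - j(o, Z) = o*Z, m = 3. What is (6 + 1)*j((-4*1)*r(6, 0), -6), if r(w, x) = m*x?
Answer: 28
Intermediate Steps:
r(w, x) = 3*x
j(o, Z) = 4 - Z*o (j(o, Z) = 4 - o*Z = 4 - Z*o)
(6 + 1)*j((-4*1)*r(6, 0), -6) = (6 + 1)*(4 - 1*(-6)*(-4*1)*(3*0)) = 7*(4 - 1*(-6)*(-4*0)) = 7*(4 - 1*(-6)*0) = 7*(4 + 0) = 7*4 = 28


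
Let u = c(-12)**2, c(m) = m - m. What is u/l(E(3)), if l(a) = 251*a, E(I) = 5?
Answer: 0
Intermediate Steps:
c(m) = 0
u = 0 (u = 0**2 = 0)
u/l(E(3)) = 0/((251*5)) = 0/1255 = 0*(1/1255) = 0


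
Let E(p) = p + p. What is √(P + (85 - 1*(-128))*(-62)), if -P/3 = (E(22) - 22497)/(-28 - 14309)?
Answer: I*√3724901693/531 ≈ 114.94*I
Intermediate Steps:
E(p) = 2*p
P = -22453/4779 (P = -3*(2*22 - 22497)/(-28 - 14309) = -3*(44 - 22497)/(-14337) = -(-67359)*(-1)/14337 = -3*22453/14337 = -22453/4779 ≈ -4.6983)
√(P + (85 - 1*(-128))*(-62)) = √(-22453/4779 + (85 - 1*(-128))*(-62)) = √(-22453/4779 + (85 + 128)*(-62)) = √(-22453/4779 + 213*(-62)) = √(-22453/4779 - 13206) = √(-63133927/4779) = I*√3724901693/531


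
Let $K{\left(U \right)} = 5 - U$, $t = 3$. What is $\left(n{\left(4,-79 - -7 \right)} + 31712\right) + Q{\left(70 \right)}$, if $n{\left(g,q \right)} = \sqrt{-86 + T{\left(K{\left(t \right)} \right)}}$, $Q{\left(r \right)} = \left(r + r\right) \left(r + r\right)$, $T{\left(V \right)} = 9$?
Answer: $51312 + i \sqrt{77} \approx 51312.0 + 8.775 i$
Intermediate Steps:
$Q{\left(r \right)} = 4 r^{2}$ ($Q{\left(r \right)} = 2 r 2 r = 4 r^{2}$)
$n{\left(g,q \right)} = i \sqrt{77}$ ($n{\left(g,q \right)} = \sqrt{-86 + 9} = \sqrt{-77} = i \sqrt{77}$)
$\left(n{\left(4,-79 - -7 \right)} + 31712\right) + Q{\left(70 \right)} = \left(i \sqrt{77} + 31712\right) + 4 \cdot 70^{2} = \left(31712 + i \sqrt{77}\right) + 4 \cdot 4900 = \left(31712 + i \sqrt{77}\right) + 19600 = 51312 + i \sqrt{77}$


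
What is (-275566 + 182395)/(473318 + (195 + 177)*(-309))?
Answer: -93171/358370 ≈ -0.25999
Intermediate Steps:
(-275566 + 182395)/(473318 + (195 + 177)*(-309)) = -93171/(473318 + 372*(-309)) = -93171/(473318 - 114948) = -93171/358370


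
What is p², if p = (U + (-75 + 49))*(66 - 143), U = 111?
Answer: 42837025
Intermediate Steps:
p = -6545 (p = (111 + (-75 + 49))*(66 - 143) = (111 - 26)*(-77) = 85*(-77) = -6545)
p² = (-6545)² = 42837025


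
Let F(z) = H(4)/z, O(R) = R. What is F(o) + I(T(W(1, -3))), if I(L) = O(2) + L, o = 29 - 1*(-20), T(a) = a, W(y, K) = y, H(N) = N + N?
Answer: 155/49 ≈ 3.1633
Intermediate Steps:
H(N) = 2*N
o = 49 (o = 29 + 20 = 49)
F(z) = 8/z (F(z) = (2*4)/z = 8/z)
I(L) = 2 + L
F(o) + I(T(W(1, -3))) = 8/49 + (2 + 1) = 8*(1/49) + 3 = 8/49 + 3 = 155/49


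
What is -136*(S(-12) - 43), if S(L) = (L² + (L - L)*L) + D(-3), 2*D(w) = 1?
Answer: -13804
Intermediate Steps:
D(w) = ½ (D(w) = (½)*1 = ½)
S(L) = ½ + L² (S(L) = (L² + (L - L)*L) + ½ = (L² + 0*L) + ½ = (L² + 0) + ½ = L² + ½ = ½ + L²)
-136*(S(-12) - 43) = -136*((½ + (-12)²) - 43) = -136*((½ + 144) - 43) = -136*(289/2 - 43) = -136*203/2 = -13804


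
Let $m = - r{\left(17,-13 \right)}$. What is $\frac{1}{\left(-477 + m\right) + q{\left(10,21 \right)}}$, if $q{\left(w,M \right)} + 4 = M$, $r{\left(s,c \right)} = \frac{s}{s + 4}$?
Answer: $- \frac{21}{9677} \approx -0.0021701$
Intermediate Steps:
$r{\left(s,c \right)} = \frac{s}{4 + s}$
$q{\left(w,M \right)} = -4 + M$
$m = - \frac{17}{21}$ ($m = - \frac{17}{4 + 17} = - \frac{17}{21} \approx -0.80952$)
$\frac{1}{\left(-477 + m\right) + q{\left(10,21 \right)}} = \frac{1}{\left(-477 - \frac{17}{21}\right) + \left(-4 + 21\right)} = \frac{1}{- \frac{10034}{21} + 17} = \frac{1}{- \frac{9677}{21}} = - \frac{21}{9677}$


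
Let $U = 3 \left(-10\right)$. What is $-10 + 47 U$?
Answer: $-1420$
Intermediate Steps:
$U = -30$
$-10 + 47 U = -10 + 47 \left(-30\right) = -10 - 1410 = -1420$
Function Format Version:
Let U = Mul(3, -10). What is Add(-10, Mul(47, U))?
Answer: -1420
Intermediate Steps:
U = -30
Add(-10, Mul(47, U)) = Add(-10, Mul(47, -30)) = Add(-10, -1410) = -1420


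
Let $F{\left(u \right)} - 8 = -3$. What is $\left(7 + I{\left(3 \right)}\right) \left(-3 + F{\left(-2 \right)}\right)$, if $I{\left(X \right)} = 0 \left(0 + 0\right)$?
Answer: $14$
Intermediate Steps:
$F{\left(u \right)} = 5$ ($F{\left(u \right)} = 8 - 3 = 5$)
$I{\left(X \right)} = 0$ ($I{\left(X \right)} = 0 \cdot 0 = 0$)
$\left(7 + I{\left(3 \right)}\right) \left(-3 + F{\left(-2 \right)}\right) = \left(7 + 0\right) \left(-3 + 5\right) = 7 \cdot 2 = 14$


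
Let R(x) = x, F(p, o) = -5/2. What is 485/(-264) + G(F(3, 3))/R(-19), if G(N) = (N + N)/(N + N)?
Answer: -9479/5016 ≈ -1.8898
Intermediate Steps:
F(p, o) = -5/2 (F(p, o) = -5*1/2 = -5/2)
G(N) = 1 (G(N) = (2*N)/((2*N)) = (2*N)*(1/(2*N)) = 1)
485/(-264) + G(F(3, 3))/R(-19) = 485/(-264) + 1/(-19) = 485*(-1/264) + 1*(-1/19) = -485/264 - 1/19 = -9479/5016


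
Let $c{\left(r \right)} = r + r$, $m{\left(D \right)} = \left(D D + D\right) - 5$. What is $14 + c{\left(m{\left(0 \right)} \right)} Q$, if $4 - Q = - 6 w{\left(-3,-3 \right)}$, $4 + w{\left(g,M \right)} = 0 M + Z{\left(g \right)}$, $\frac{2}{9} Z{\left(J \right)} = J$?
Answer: $1024$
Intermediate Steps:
$m{\left(D \right)} = -5 + D + D^{2}$ ($m{\left(D \right)} = \left(D^{2} + D\right) - 5 = \left(D + D^{2}\right) - 5 = -5 + D + D^{2}$)
$Z{\left(J \right)} = \frac{9 J}{2}$
$w{\left(g,M \right)} = -4 + \frac{9 g}{2}$ ($w{\left(g,M \right)} = -4 + \left(0 M + \frac{9 g}{2}\right) = -4 + \left(0 + \frac{9 g}{2}\right) = -4 + \frac{9 g}{2}$)
$c{\left(r \right)} = 2 r$
$Q = -101$ ($Q = 4 - - 6 \left(-4 + \frac{9}{2} \left(-3\right)\right) = 4 - - 6 \left(-4 - \frac{27}{2}\right) = 4 - \left(-6\right) \left(- \frac{35}{2}\right) = 4 - 105 = -101$)
$14 + c{\left(m{\left(0 \right)} \right)} Q = 14 + 2 \left(-5 + 0 + 0^{2}\right) \left(-101\right) = 14 + 2 \left(-5 + 0 + 0\right) \left(-101\right) = 14 + 2 \left(-5\right) \left(-101\right) = 14 - -1010 = 14 + 1010 = 1024$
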